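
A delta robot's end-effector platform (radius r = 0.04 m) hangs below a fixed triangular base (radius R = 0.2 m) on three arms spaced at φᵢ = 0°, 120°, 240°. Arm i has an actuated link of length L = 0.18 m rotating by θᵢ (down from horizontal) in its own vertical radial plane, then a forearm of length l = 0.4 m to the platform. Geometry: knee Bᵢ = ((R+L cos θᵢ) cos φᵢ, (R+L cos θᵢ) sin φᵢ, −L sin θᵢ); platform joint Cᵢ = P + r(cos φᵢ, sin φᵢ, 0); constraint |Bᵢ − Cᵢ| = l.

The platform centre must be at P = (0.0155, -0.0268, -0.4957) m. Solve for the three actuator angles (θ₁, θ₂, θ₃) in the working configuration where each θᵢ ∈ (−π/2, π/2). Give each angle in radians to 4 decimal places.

rotate P by −φ1: (0.0155, -0.0268, -0.4957)
  A cos θ + B sin θ = C:  0.1445·cos θ + -0.4957·sin θ = -0.3881
  θ1 = atan2(B,A) + arccos(C/0.5163) = 1.1342
arm 2 (φ=120.0°): x'=-0.0310, y'=0.0000
  A cos θ + B sin θ = C:  0.1910·cos θ + -0.4957·sin θ = -0.4294
  √(A²+B²)=0.5312;  θ2 = -1.2031+2.5121 ≈ 1.3090
φ3=240.0° → target in arm frame (0.0155, 0.0268)
  A cos θ + B sin θ = C:  0.1445·cos θ + -0.4957·sin θ = -0.3881
  θ3 = atan2(B,A) + arccos(C/0.5163) = 1.1344

θ₁ = 1.1342, θ₂ = 1.3090, θ₃ = 1.1344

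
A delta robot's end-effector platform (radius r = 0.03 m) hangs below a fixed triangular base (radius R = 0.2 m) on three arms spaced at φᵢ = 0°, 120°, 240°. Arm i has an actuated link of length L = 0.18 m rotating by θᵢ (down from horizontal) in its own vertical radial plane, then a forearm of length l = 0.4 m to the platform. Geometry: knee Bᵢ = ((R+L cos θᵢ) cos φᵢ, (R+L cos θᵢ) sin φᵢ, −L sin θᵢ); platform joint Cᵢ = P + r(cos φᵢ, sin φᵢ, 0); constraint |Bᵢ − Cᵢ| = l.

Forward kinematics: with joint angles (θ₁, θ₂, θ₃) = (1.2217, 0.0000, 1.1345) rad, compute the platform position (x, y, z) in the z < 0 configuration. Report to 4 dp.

φ1=0.0°: virtual centre (0.2316, 0.0000, -0.1691), radius l
arm 2 at φ=120.0°: e+L cos θ2 = 0.3500;  O2 = (-0.1750, 0.3031, 0.0000)
arm 3 at φ=240.0°: e+L cos θ3 = 0.2461;  O3 = (-0.1230, -0.2131, -0.1631)
|O₂|²−|O₁|² = 0.0403;  |O₃|²−|O₁|² = 0.0049
linear system: -0.8131x+0.6062y = 0.0403−0.3383z; -0.7092x+-0.4262y = 0.0049−0.0120z
Cramer: x(z) = -0.0259+0.1951z;  y(z) = 0.0316-0.2964z
into |P−O₁|² = l²: 1.1259z² + 0.2191z + -0.0641 = 0;  Δ = 0.3366;  z = -0.3549 or 0.1603 → z<0 root = -0.3549
x = -0.0952, y = 0.1368

(-0.0952, 0.1368, -0.3549)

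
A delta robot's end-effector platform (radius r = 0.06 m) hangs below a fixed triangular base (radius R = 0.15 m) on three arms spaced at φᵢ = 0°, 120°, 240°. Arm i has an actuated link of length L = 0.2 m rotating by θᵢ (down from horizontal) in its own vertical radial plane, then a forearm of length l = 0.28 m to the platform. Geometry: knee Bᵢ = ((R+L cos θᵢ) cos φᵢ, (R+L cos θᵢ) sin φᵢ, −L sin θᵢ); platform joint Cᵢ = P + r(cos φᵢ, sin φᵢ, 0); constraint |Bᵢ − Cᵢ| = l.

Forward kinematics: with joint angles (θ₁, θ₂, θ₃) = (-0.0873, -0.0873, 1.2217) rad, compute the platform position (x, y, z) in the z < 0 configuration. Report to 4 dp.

centre 1 = (0.2892·cos0.0°, 0.2892·sin0.0°, 0.0174) = (0.2892, 0.0000, 0.0174)
centre 2 = (0.2892·cos120.0°, 0.2892·sin120.0°, 0.0174) = (-0.1446, 0.2505, 0.0174)
centre 3 = (0.1584·cos240.0°, 0.1584·sin240.0°, -0.1879) = (-0.0792, -0.1372, -0.1879)
eliminate P² terms by subtracting sphere 1 from 2 and 3
plane₁₂: -0.8677x+0.5010y+0.0000z = 0.0000
det = 0.6072;  x = 0.0194+-0.3389z,  y = 0.0337+-0.5869z
quadratic in z: (1.4593)z²+(0.1085)z+(-0.0042)=0, √Δ=0.1900 → z ∈ {-0.1023, 0.0279}; z = -0.1023 (taking z<0)
x = 0.0541, y = 0.0937

(0.0541, 0.0937, -0.1023)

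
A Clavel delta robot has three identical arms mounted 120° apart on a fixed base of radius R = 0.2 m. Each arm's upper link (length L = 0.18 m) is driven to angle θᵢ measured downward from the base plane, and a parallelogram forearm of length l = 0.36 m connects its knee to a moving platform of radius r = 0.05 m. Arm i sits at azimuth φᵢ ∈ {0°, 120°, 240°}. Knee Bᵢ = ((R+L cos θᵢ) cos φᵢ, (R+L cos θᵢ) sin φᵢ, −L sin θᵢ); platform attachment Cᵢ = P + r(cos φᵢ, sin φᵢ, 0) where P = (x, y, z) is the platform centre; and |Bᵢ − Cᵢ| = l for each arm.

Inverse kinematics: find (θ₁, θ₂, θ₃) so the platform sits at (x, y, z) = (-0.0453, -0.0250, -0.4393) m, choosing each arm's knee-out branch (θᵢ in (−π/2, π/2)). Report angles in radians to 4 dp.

θ₁ = 1.3089, θ₂ = 1.1345, θ₃ = 0.9595

arm 1 (φ=0.0°): x'=-0.0453, y'=-0.0250
  e−x'=0.1953;  (l²−L²−(e−x')²−y'²−z²)/2L = -0.3738
  √(A²+B²)=0.4808;  θ1 = -1.1525+2.4614 ≈ 1.3089
arm 2 (φ=120.0°): x'=0.0010, y'=0.0517
  e−x'=0.1490;  (l²−L²−(e−x')²−y'²−z²)/2L = -0.3352
  θ2 = atan2(B,A) + arccos(C/0.4639) = 1.1345
arm 3 (φ=240.0°): x'=0.0443, y'=-0.0267
  A cos θ + B sin θ = C:  0.1057·cos θ + -0.4393·sin θ = -0.2991
  γ=atan2(-0.4393,0.1057)=-1.3347;  ψ=arccos(-0.6619)=2.2942;  θ3=γ+ψ≈0.9595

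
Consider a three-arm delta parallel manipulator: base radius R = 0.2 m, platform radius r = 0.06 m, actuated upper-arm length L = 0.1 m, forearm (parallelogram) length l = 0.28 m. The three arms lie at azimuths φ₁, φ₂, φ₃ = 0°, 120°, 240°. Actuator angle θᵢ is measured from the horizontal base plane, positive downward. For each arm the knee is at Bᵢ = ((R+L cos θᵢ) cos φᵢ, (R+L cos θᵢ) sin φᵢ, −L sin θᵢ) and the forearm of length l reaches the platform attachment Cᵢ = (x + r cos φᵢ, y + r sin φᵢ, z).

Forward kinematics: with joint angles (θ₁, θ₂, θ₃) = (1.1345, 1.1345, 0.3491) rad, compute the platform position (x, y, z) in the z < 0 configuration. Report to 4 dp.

(-0.0336, -0.0582, -0.2592)

arm 1 at φ=0.0°: (R−r)+L cos θ1 = 0.1823;  S1 = (0.1823, 0.0000, -0.0906)
S2 = (0.1823·cos120.0°, 0.1823·sin120.0°, -0.0906) = (-0.0911, 0.1578, -0.0906)
arm 3 at φ=240.0°: (R−r)+L cos θ3 = 0.2340;  S3 = (-0.1170, -0.2026, -0.0342)
|S₂|²−|S₁|² = 0.0000;  |S₃|²−|S₁|² = 0.0145
[-0.5468 0.3157 0.0000]·P = 0.0000;  [-0.5985 -0.4052 0.1129]·P = 0.0145
det = 0.4105;  x = -0.0111+0.0868z,  y = -0.0193+0.1503z
into |P−S₁|² = l²: 1.0301z² + 0.1419z + -0.0324 = 0;  Δ = 0.1537;  z = -0.2592 or 0.1214 → z<0 root = -0.2592
x = -0.0336, y = -0.0582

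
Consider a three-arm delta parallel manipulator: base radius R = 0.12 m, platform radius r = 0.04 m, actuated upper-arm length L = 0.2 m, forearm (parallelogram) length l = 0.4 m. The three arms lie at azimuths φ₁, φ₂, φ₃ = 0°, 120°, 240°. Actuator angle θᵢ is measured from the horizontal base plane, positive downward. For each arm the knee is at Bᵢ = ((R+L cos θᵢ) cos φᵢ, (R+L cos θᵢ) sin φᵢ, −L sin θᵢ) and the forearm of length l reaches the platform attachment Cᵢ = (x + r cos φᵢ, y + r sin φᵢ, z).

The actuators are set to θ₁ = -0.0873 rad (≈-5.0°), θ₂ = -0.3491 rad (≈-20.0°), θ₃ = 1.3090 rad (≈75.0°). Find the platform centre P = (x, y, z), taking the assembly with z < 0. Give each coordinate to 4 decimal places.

(0.1071, 0.2419, -0.2506)

φ1=0.0°: virtual centre (0.2792, 0.0000, 0.0174), radius l
O2 = (0.2679·cos120.0°, 0.2679·sin120.0°, 0.0684) = (-0.1340, 0.2320, 0.0684)
arm 3 at φ=240.0°: ρ3 = 0.1318;  O3 = (-0.0659, -0.1141, -0.1932)
eliminate P² terms by subtracting sphere 1 from 2 and 3
[-0.8264 0.4641 0.1019]·P = -0.0018;  [-0.6902 -0.2282 -0.4212]·P = -0.0236
Cramer: x(z) = 0.0223-0.3384z;  y(z) = 0.0359-0.8223z
into |P−O₁|² = l²: 1.7907z² + 0.0800z + -0.0924 = 0;  Δ = 0.6683;  z = -0.2506 or 0.2059 → z<0 root = -0.2506
x = 0.1071, y = 0.2419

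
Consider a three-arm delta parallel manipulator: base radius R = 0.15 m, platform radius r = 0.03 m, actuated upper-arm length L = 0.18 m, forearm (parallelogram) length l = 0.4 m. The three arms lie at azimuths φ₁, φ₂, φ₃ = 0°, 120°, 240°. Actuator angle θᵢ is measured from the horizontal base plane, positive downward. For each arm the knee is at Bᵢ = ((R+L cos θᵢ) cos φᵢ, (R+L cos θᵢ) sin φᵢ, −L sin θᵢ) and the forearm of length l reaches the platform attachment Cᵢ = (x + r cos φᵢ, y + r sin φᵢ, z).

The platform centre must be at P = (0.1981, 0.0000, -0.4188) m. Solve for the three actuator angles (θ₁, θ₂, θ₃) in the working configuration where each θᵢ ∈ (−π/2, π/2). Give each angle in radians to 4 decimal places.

rotate P by −φ1: (0.1981, 0.0000, -0.4188)
  e−x'=-0.0781;  (l²−L²−(e−x')²−y'²−z²)/2L = -0.1497
  γ=atan2(-0.4188,-0.0781)=-1.7552;  ψ=arccos(-0.3514)=1.9299;  θ1=γ+ψ≈0.1747
rotate P by −φ2: (-0.0990, -0.1716, -0.4188)
  e−x'=0.2190;  (l²−L²−(e−x')²−y'²−z²)/2L = -0.3478
  θ2 = atan2(B,A) + arccos(C/0.4726) = 1.3089
arm 3 (φ=240.0°): x'=-0.0991, y'=0.1716
  A cos θ + B sin θ = C:  0.2191·cos θ + -0.4188·sin θ = -0.3478
  γ=atan2(-0.4188,0.2191)=-1.0889;  ψ=arccos(-0.7359)=2.3978;  θ3=γ+ψ≈1.3089

θ₁ = 0.1747, θ₂ = 1.3089, θ₃ = 1.3089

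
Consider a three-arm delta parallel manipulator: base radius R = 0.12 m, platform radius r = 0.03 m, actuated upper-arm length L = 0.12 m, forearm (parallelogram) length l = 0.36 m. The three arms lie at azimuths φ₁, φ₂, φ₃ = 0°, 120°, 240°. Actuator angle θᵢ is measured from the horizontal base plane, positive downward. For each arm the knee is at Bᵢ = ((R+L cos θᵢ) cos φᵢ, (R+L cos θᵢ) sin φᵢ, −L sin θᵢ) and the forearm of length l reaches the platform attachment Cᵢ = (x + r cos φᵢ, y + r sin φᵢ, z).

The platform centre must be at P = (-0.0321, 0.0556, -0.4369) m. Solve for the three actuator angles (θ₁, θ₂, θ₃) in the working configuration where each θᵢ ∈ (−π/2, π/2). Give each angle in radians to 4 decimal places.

arm 1 (φ=0.0°): x'=-0.0321, y'=0.0556
  A cos θ + B sin θ = C:  0.1221·cos θ + -0.4369·sin θ = -0.3903
  √(A²+B²)=0.4536;  θ1 = -1.2983+2.6070 ≈ 1.3087
arm 2 (φ=120.0°): x'=0.0642, y'=0.0000
  A cos θ + B sin θ = C:  0.0258·cos θ + -0.4369·sin θ = -0.3181
  θ2 = atan2(B,A) + arccos(C/0.4377) = 0.8727
arm 3 (φ=240.0°): x'=-0.0321, y'=-0.0556
  A=0.1221, B=-0.4369, C=(l²−L²−A²−y'²−z²)/(2L)=-0.3903
  √(A²+B²)=0.4536;  θ3 = -1.2983+2.6070 ≈ 1.3087

θ₁ = 1.3087, θ₂ = 0.8727, θ₃ = 1.3087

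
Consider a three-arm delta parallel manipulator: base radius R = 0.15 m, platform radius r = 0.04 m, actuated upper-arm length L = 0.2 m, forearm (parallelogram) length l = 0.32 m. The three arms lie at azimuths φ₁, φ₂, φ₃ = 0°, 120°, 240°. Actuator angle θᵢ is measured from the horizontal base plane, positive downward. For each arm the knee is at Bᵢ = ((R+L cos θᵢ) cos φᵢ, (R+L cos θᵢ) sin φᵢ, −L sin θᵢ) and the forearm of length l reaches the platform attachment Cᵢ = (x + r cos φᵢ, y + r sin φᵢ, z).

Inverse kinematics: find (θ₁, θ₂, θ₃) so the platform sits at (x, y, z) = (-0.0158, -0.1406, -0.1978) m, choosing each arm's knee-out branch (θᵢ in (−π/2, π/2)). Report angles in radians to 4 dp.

arm 1 (φ=0.0°): x'=-0.0158, y'=-0.1406
  e−x'=0.1258;  (l²−L²−(e−x')²−y'²−z²)/2L = -0.0308
  θ1 = atan2(B,A) + arccos(C/0.2344) = 0.6982
rotate P by −φ2: (-0.1139, 0.0840, -0.1978)
  e−x'=0.2239;  (l²−L²−(e−x')²−y'²−z²)/2L = -0.0847
  γ=atan2(-0.1978,0.2239)=-0.7237;  ψ=arccos(-0.2836)=1.8584;  θ2=γ+ψ≈1.1347
rotate P by −φ3: (0.1297, 0.0566, -0.1978)
  e−x'=-0.0197;  (l²−L²−(e−x')²−y'²−z²)/2L = 0.0492
  γ=atan2(-0.1978,-0.0197)=-1.6699;  ψ=arccos(0.2476)=1.3206;  θ3=γ+ψ≈-0.3492

θ₁ = 0.6982, θ₂ = 1.1347, θ₃ = -0.3492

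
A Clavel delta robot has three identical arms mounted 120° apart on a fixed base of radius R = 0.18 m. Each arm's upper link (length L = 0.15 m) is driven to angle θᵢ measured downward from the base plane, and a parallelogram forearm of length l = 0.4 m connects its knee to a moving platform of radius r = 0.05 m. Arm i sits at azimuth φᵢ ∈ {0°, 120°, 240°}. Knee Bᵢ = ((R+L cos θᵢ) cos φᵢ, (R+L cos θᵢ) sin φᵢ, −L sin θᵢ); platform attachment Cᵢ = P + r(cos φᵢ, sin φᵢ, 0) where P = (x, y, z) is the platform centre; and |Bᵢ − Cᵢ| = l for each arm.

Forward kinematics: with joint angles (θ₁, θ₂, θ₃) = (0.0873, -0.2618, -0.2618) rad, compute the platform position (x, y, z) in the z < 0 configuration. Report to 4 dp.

S1 = (0.2794·cos0.0°, 0.2794·sin0.0°, -0.0131) = (0.2794, 0.0000, -0.0131)
S2 = (0.2749·cos120.0°, 0.2749·sin120.0°, 0.0388) = (-0.1374, 0.2381, 0.0388)
arm 3 at φ=240.0°: (R−r)+L cos θ3 = 0.2749;  S3 = (-0.1374, -0.2381, 0.0388)
eliminate P² terms by subtracting sphere 1 from 2 and 3
[-0.8337 0.4761 0.1038]·P = -0.0012;  [-0.8337 -0.4761 0.1038]·P = -0.0012
Cramer: x(z) = 0.0014+0.1245z;  y(z) = 0.0000-0.0000z
into |P−S₁|² = l²: 1.0155z² + -0.0431z + -0.0825 = 0;  Δ = 0.3371;  z = -0.2647 or 0.3071 → z<0 root = -0.2647
x = -0.0315, y = 0.0000

(-0.0315, 0.0000, -0.2647)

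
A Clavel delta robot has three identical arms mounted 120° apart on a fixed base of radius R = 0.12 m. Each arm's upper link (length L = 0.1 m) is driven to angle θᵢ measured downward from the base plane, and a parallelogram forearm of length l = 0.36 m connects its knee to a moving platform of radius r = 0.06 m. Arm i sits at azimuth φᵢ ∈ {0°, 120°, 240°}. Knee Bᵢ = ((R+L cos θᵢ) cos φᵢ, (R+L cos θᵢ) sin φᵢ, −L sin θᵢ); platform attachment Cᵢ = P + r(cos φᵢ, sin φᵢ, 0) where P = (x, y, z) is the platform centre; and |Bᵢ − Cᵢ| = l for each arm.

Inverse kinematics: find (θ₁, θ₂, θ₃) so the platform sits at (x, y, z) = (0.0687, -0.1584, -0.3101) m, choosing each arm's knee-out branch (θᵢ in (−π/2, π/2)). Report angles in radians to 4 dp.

θ₁ = -0.0002, θ₂ = 1.0472, θ₃ = -0.1751

arm 1 (φ=0.0°): x'=0.0687, y'=-0.1584
  A=-0.0087, B=-0.3101, C=(l²−L²−A²−y'²−z²)/(2L)=-0.0086
  γ=atan2(-0.3101,-0.0087)=-1.5988;  ψ=arccos(-0.0279)=1.5987;  θ1=γ+ψ≈-0.0002
rotate P by −φ2: (-0.1715, 0.0197, -0.3101)
  A cos θ + B sin θ = C:  0.2315·cos θ + -0.3101·sin θ = -0.1528
  θ2 = atan2(B,A) + arccos(C/0.3870) = 1.0472
rotate P by −φ3: (0.1028, 0.1387, -0.3101)
  A=-0.0428, B=-0.3101, C=(l²−L²−A²−y'²−z²)/(2L)=0.0118
  γ=atan2(-0.3101,-0.0428)=-1.7080;  ψ=arccos(0.0378)=1.5330;  θ3=γ+ψ≈-0.1751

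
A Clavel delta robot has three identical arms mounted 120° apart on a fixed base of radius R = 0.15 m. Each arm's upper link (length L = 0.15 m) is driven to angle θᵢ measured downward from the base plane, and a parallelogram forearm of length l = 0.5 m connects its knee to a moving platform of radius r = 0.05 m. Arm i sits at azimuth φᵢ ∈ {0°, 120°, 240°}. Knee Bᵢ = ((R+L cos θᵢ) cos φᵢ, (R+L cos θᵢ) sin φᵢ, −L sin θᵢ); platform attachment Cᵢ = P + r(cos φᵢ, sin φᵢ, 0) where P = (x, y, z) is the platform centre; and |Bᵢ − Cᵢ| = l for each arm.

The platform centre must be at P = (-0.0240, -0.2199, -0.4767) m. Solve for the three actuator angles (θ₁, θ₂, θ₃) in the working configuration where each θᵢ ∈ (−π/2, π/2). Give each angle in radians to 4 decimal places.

θ₁ = 0.6985, θ₂ = 1.1349, θ₃ = -0.0870

arm 1 (φ=0.0°): x'=-0.0240, y'=-0.2199
  A cos θ + B sin θ = C:  0.1240·cos θ + -0.4767·sin θ = -0.2116
  √(A²+B²)=0.4926;  θ1 = -1.3163+2.0148 ≈ 0.6985
φ2=120.0° → target in arm frame (-0.1784, 0.1307)
  A=0.2784, B=-0.4767, C=(l²−L²−A²−y'²−z²)/(2L)=-0.3145
  θ2 = atan2(B,A) + arccos(C/0.5521) = 1.1349
rotate P by −φ3: (0.2024, 0.0892, -0.4767)
  A=-0.1024, B=-0.4767, C=(l²−L²−A²−y'²−z²)/(2L)=-0.0606
  θ3 = atan2(B,A) + arccos(C/0.4876) = -0.0870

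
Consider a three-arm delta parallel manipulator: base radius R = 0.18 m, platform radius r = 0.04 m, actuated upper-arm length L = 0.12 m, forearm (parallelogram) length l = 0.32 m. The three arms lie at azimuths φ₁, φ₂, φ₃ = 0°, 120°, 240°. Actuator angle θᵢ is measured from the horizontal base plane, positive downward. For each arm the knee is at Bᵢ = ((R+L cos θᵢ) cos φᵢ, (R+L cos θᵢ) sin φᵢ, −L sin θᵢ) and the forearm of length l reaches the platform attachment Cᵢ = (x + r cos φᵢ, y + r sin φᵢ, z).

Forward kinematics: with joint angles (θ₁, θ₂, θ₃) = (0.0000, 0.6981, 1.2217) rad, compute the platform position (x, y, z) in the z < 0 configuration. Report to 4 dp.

(0.0940, 0.0533, -0.2683)

φ1=0.0°: virtual centre (0.2600, 0.0000, 0.0000), radius l
arm 2 at φ=120.0°: e+L cos θ2 = 0.2319;  O2 = (-0.1160, 0.2009, -0.0771)
arm 3 at φ=240.0°: e+L cos θ3 = 0.1810;  O3 = (-0.0905, -0.1568, -0.1128)
subtract pairs → two planes through P
[-0.7519 0.4017 -0.1543]·P = -0.0079;  [-0.7010 -0.3136 -0.2255]·P = -0.0221
Cramer: x(z) = 0.0219-0.2686z;  y(z) = 0.0215-0.1187z
quadratic in z: (1.0862)z²+(0.1228)z+(-0.0453)=0, √Δ=0.4601 → z ∈ {-0.2683, 0.1553}; z = -0.2683 (taking z<0)
x = 0.0940, y = 0.0533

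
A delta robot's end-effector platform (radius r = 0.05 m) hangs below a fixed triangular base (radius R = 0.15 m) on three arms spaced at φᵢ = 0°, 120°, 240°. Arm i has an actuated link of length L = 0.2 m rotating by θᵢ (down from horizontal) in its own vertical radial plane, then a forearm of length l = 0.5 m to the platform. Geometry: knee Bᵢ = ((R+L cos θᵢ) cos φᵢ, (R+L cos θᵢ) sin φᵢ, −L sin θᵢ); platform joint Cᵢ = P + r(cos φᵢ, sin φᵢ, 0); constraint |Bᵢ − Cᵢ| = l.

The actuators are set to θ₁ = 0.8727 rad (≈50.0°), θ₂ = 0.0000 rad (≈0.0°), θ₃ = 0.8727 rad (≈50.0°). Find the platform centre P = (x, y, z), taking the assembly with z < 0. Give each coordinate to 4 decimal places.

arm 1 at φ=0.0°: ρ1 = 0.2286;  centre 1 = (0.2286, 0.0000, -0.1532)
arm 2 at φ=120.0°: ρ2 = 0.3000;  centre 2 = (-0.1500, 0.2598, 0.0000)
arm 3 at φ=240.0°: ρ3 = 0.2286;  centre 3 = (-0.1143, -0.1979, -0.1532)
eliminate P² terms by subtracting sphere 1 from 2 and 3
plane₁₂: -0.7571x+0.5196y+0.3064z = 0.0143
det = 0.6560;  x = -0.0086+0.1849z,  y = 0.0149+-0.3203z
sphere 1 gives Az²+Bz+C=0 with A=1.1368, B=0.2091, C=-0.1701;  B²−4AC=0.8170;  roots -0.4895, 0.3056;  negative root z = -0.4895
x = -0.0991, y = 0.1717

(-0.0991, 0.1717, -0.4895)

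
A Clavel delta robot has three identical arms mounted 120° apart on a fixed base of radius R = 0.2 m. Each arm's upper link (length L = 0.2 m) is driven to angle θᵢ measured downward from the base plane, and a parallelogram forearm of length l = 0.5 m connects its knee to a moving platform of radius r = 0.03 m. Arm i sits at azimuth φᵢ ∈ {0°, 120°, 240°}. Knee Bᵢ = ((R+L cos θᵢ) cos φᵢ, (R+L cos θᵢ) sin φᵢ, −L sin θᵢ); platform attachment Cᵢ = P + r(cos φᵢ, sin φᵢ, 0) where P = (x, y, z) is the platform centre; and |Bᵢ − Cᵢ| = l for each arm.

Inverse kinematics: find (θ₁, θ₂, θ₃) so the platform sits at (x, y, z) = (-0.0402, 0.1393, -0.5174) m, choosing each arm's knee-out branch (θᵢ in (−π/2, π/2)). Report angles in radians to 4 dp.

θ₁ = 0.9599, θ₂ = 0.3490, θ₃ = 1.1343

φ1=0.0° → target in arm frame (-0.0402, 0.1393)
  A cos θ + B sin θ = C:  0.2102·cos θ + -0.5174·sin θ = -0.3032
  θ1 = atan2(B,A) + arccos(C/0.5585) = 0.9599
rotate P by −φ2: (0.1407, -0.0348, -0.5174)
  e−x'=0.0293;  (l²−L²−(e−x')²−y'²−z²)/2L = -0.1494
  γ=atan2(-0.5174,0.0293)=-1.5143;  ψ=arccos(-0.2884)=1.8633;  θ2=γ+ψ≈0.3490
rotate P by −φ3: (-0.1005, -0.1045, -0.5174)
  e−x'=0.2705;  (l²−L²−(e−x')²−y'²−z²)/2L = -0.3545
  √(A²+B²)=0.5839;  θ3 = -1.0890+2.2233 ≈ 1.1343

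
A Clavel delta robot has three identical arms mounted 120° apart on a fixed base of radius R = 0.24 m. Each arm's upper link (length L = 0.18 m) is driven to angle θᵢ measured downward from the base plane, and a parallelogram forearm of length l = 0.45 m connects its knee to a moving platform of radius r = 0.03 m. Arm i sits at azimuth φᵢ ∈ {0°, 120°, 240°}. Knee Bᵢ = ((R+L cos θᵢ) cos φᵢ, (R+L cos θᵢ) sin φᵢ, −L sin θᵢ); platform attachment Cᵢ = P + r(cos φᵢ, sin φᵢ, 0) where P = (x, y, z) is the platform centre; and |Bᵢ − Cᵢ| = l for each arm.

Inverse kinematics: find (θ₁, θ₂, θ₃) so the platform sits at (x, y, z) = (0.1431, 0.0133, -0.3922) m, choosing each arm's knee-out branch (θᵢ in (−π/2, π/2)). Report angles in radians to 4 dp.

rotate P by −φ1: (0.1431, 0.0133, -0.3922)
  A=0.0669, B=-0.3922, C=(l²−L²−A²−y'²−z²)/(2L)=0.0323
  γ=atan2(-0.3922,0.0669)=-1.4018;  ψ=arccos(0.0812)=1.4895;  θ1=γ+ψ≈0.0877
rotate P by −φ2: (-0.0600, -0.1306, -0.3922)
  A cos θ + B sin θ = C:  0.2700·cos θ + -0.3922·sin θ = -0.2047
  √(A²+B²)=0.4762;  θ2 = -0.9678+2.0151 ≈ 1.0473
φ3=240.0° → target in arm frame (-0.0831, 0.1173)
  A=0.2931, B=-0.3922, C=(l²−L²−A²−y'²−z²)/(2L)=-0.2316
  γ=atan2(-0.3922,0.2931)=-0.9291;  ψ=arccos(-0.4730)=2.0635;  θ3=γ+ψ≈1.1344

θ₁ = 0.0877, θ₂ = 1.0473, θ₃ = 1.1344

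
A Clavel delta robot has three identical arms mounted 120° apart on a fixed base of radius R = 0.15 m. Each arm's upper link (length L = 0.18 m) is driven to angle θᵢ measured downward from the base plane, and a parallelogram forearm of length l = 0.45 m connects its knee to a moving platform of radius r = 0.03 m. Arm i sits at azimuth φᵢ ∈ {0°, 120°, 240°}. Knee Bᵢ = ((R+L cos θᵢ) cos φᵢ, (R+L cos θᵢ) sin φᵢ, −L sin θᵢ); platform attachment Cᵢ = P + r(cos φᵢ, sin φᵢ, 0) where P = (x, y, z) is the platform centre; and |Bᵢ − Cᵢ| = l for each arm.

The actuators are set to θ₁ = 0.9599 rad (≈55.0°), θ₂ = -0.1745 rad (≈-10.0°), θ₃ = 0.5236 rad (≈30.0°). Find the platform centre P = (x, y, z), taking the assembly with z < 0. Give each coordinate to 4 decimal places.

(-0.1436, 0.0971, -0.3892)

S1 = (0.2232·cos0.0°, 0.2232·sin0.0°, -0.1474) = (0.2232, 0.0000, -0.1474)
S2 = (0.2973·cos120.0°, 0.2973·sin120.0°, 0.0313) = (-0.1486, 0.2574, 0.0313)
φ3=240.0°: virtual centre (-0.1379, -0.2389, -0.0900), radius l
|S₂|²−|S₁|² = 0.0178;  |S₃|²−|S₁|² = 0.0126
linear system: -0.7438x+0.5149y = 0.0178−0.3574z; -0.7224x+-0.4778y = 0.0126−0.1149z
Cramer: x(z) = -0.0206+0.3161z;  y(z) = 0.0047-0.2375z
into |P−S₁|² = l²: 1.1563z² + 0.1385z + -0.1213 = 0;  Δ = 0.5801;  z = -0.3892 or 0.2695 → z<0 root = -0.3892
x = -0.1436, y = 0.0971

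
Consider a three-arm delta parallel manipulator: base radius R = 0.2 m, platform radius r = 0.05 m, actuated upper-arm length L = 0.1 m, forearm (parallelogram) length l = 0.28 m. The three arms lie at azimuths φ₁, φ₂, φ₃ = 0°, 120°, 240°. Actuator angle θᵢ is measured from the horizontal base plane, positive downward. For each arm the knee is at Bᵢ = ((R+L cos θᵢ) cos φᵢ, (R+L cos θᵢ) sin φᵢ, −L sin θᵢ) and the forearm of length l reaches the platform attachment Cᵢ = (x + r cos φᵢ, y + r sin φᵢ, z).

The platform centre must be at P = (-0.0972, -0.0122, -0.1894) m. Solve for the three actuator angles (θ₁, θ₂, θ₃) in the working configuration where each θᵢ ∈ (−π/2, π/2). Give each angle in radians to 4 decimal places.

rotate P by −φ1: (-0.0972, -0.0122, -0.1894)
  A=0.2472, B=-0.1894, C=(l²−L²−A²−y'²−z²)/(2L)=-0.1436
  θ1 = atan2(B,A) + arccos(C/0.3114) = 1.3964
φ2=120.0° → target in arm frame (0.0380, 0.0903)
  A cos θ + B sin θ = C:  0.1120·cos θ + -0.1894·sin θ = 0.0592
  θ2 = atan2(B,A) + arccos(C/0.2200) = 0.2614
rotate P by −φ3: (0.0592, -0.0781, -0.1894)
  e−x'=0.0908;  (l²−L²−(e−x')²−y'²−z²)/2L = 0.0909
  √(A²+B²)=0.2101;  θ3 = -1.1236+1.1232 ≈ -0.0004

θ₁ = 1.3964, θ₂ = 0.2614, θ₃ = -0.0004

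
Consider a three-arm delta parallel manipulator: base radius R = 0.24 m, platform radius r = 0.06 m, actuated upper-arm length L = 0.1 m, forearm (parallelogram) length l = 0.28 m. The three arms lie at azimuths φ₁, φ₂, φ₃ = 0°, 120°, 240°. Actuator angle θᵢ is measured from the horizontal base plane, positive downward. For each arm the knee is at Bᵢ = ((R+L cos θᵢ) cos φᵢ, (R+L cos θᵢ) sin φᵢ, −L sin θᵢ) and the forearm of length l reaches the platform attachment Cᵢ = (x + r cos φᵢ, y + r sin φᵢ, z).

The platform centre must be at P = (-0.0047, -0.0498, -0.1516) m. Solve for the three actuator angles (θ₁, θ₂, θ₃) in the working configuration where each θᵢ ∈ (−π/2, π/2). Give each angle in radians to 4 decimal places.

θ₁ = 0.6978, θ₂ = 1.0469, θ₃ = 0.0006

arm 1 (φ=0.0°): x'=-0.0047, y'=-0.0498
  A cos θ + B sin θ = C:  0.1847·cos θ + -0.1516·sin θ = 0.0441
  γ=atan2(-0.1516,0.1847)=-0.6873;  ψ=arccos(0.1846)=1.3851;  θ1=γ+ψ≈0.6978
rotate P by −φ2: (-0.0408, 0.0290, -0.1516)
  A cos θ + B sin θ = C:  0.2208·cos θ + -0.1516·sin θ = -0.0208
  √(A²+B²)=0.2678;  θ2 = -0.6017+1.6486 ≈ 1.0469
φ3=240.0° → target in arm frame (0.0455, 0.0208)
  e−x'=0.1345;  (l²−L²−(e−x')²−y'²−z²)/2L = 0.1344
  √(A²+B²)=0.2027;  θ3 = -0.8450+0.8456 ≈ 0.0006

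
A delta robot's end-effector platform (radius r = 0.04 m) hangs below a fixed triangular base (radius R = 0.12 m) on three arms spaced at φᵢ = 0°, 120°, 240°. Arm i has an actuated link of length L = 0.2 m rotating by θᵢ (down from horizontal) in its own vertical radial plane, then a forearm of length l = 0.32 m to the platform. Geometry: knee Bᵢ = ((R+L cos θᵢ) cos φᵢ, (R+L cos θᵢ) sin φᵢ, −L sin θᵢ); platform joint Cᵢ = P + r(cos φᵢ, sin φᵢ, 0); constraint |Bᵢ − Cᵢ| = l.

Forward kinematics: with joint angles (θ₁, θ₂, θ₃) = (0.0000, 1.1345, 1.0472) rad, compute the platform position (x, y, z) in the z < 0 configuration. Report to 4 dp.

φ1=0.0°: virtual centre (0.2800, 0.0000, 0.0000), radius l
φ2=120.0°: virtual centre (-0.0823, 0.1425, -0.1813), radius l
arm 3 at φ=240.0°: (R−r)+L cos θ3 = 0.1800;  S3 = (-0.0900, -0.1559, -0.1732)
subtract pairs → two planes through P
linear system: -0.7245x+0.2850y = -0.0185−-0.3625z; -0.7400x+-0.3118y = -0.0160−-0.3464z
det = 0.4367;  x = 0.0236+-0.4848z,  y = -0.0048+0.0396z
into |P−S₁|² = l²: 1.2366z² + 0.2482z + -0.0367 = 0;  Δ = 0.2429;  z = -0.2996 or 0.0989 → z<0 root = -0.2996
x = 0.1689, y = -0.0166

(0.1689, -0.0166, -0.2996)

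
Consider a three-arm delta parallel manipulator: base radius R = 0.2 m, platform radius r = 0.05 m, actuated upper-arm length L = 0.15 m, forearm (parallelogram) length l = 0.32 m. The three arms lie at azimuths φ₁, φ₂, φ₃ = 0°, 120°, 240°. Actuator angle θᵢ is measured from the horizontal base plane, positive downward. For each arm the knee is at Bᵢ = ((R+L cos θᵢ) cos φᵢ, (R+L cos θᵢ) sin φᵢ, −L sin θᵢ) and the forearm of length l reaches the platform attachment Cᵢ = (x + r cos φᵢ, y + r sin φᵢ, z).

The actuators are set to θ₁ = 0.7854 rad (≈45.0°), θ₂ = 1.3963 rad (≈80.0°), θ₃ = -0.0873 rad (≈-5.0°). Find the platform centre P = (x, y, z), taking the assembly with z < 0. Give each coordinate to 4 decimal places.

S1 = (0.2561·cos0.0°, 0.2561·sin0.0°, -0.1061) = (0.2561, 0.0000, -0.1061)
S2 = (0.1760·cos120.0°, 0.1760·sin120.0°, -0.1477) = (-0.0880, 0.1525, -0.1477)
arm 3 at φ=240.0°: e+L cos θ3 = 0.2994;  S3 = (-0.1497, -0.2593, 0.0131)
eliminate P² terms by subtracting sphere 1 from 2 and 3
linear system: -0.6882x+0.3049y = -0.0240−-0.0833z; -0.8116x+-0.5186y = 0.0130−0.2383z
det = 0.6044;  x = 0.0140+0.0487z,  y = -0.0471+0.3832z
quadratic in z: (1.1492)z²+(0.1525)z+(-0.0304)=0, √Δ=0.4035 → z ∈ {-0.2419, 0.1092}; z = -0.2419 (taking z<0)
x = 0.0023, y = -0.1397

(0.0023, -0.1397, -0.2419)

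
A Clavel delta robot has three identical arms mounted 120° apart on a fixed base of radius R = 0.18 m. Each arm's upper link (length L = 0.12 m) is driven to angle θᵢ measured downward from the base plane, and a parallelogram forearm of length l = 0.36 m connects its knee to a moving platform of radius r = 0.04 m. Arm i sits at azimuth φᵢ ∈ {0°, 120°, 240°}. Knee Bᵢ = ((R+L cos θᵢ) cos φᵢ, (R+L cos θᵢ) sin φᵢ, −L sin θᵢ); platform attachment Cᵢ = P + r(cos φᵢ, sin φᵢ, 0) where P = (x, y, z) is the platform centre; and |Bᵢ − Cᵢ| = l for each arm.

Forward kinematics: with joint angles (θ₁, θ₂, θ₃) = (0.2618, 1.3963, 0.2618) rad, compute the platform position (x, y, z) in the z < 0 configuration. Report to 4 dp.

arm 1 at φ=0.0°: (R−r)+L cos θ1 = 0.2559;  centre 1 = (0.2559, 0.0000, -0.0311)
centre 2 = (0.1608·cos120.0°, 0.1608·sin120.0°, -0.1182) = (-0.0804, 0.1393, -0.1182)
centre 3 = (0.2559·cos240.0°, 0.2559·sin240.0°, -0.0311) = (-0.1280, -0.2216, -0.0311)
eliminate P² terms by subtracting sphere 1 from 2 and 3
plane₁₂: -0.6727x+0.2786y+-0.1742z = -0.0266
det = 0.5120;  x = 0.0230+-0.1508z,  y = -0.0399+0.2613z
into |P−centre ₁|² = l²: 1.0910z² + 0.1115z + -0.0728 = 0;  Δ = 0.3302;  z = -0.3145 or 0.2122 → z<0 root = -0.3145
x = 0.0705, y = -0.1221

(0.0705, -0.1221, -0.3145)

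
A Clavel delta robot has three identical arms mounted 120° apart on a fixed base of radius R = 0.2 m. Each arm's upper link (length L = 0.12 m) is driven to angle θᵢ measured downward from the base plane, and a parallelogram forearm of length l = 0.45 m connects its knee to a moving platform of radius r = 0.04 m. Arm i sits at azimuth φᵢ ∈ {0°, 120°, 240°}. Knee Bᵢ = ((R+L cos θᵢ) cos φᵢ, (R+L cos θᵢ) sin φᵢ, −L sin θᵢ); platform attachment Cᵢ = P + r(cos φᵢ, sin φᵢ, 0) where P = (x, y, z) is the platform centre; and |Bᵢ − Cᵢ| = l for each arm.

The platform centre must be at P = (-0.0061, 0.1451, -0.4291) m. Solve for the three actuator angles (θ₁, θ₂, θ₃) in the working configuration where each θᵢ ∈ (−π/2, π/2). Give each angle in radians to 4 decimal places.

θ₁ = 0.7858, θ₂ = 0.0876, θ₃ = 1.3094

φ1=0.0° → target in arm frame (-0.0061, 0.1451)
  A=0.1661, B=-0.4291, C=(l²−L²−A²−y'²−z²)/(2L)=-0.1861
  √(A²+B²)=0.4601;  θ1 = -1.2015+1.9872 ≈ 0.7858
rotate P by −φ2: (0.1287, -0.0673, -0.4291)
  e−x'=0.0313;  (l²−L²−(e−x')²−y'²−z²)/2L = -0.0064
  γ=atan2(-0.4291,0.0313)=-1.4980;  ψ=arccos(-0.0148)=1.5856;  θ2=γ+ψ≈0.0876
φ3=240.0° → target in arm frame (-0.1226, -0.0778)
  A cos θ + B sin θ = C:  0.2826·cos θ + -0.4291·sin θ = -0.3415
  θ3 = atan2(B,A) + arccos(C/0.5138) = 1.3094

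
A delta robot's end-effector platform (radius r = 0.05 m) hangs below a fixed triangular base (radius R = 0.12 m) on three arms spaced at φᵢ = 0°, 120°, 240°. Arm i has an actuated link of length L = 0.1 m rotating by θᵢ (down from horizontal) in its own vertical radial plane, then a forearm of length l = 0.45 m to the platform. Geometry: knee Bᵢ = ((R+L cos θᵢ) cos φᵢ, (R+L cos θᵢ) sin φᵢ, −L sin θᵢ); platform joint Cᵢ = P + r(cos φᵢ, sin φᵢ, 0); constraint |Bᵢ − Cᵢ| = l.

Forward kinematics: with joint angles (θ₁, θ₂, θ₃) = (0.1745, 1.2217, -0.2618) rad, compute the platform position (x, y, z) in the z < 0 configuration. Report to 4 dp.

φ1=0.0°: virtual centre (0.1685, 0.0000, -0.0174), radius l
arm 2 at φ=120.0°: e+L cos θ2 = 0.1042;  O2 = (-0.0521, 0.0902, -0.0940)
arm 3 at φ=240.0°: e+L cos θ3 = 0.1666;  O3 = (-0.0833, -0.1443, 0.0259)
subtract pairs → two planes through P
linear system: -0.4412x+0.1805y = -0.0090−-0.1532z; -0.5036x+-0.2885y = -0.0003−0.0865z
Cramer: x(z) = 0.0121-0.1311z;  y(z) = -0.0202+0.5285z
sphere 1 gives Az²+Bz+C=0 with A=1.2965, B=0.0543, C=-0.1773;  B²−4AC=0.9226;  roots -0.3914, 0.3495;  negative root z = -0.3914
x = 0.0634, y = -0.2271

(0.0634, -0.2271, -0.3914)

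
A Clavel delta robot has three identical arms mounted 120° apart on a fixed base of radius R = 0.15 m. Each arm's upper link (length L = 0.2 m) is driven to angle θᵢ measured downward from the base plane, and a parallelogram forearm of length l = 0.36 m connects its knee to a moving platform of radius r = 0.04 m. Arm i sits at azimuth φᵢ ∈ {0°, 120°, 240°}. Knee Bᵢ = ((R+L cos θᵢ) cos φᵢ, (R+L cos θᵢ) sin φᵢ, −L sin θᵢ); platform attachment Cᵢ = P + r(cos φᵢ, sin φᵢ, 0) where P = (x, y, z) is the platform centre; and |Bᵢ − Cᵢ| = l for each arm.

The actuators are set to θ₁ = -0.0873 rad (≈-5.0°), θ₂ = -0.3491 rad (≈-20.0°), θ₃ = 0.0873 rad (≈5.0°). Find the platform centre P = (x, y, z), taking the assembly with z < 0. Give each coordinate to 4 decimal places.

(-0.0017, 0.0242, -0.1623)

O1 = (0.3092·cos0.0°, 0.3092·sin0.0°, 0.0174) = (0.3092, 0.0000, 0.0174)
arm 2 at φ=120.0°: ρ2 = 0.2979;  O2 = (-0.1490, 0.2580, 0.0684)
arm 3 at φ=240.0°: ρ3 = 0.3092;  O3 = (-0.1546, -0.2678, -0.0174)
eliminate P² terms by subtracting sphere 1 from 2 and 3
linear system: -0.9164x+0.5160y = -0.0025−0.1019z; -0.9277x+-0.5356y = 0.0000−-0.0698z
Cramer: x(z) = 0.0014+0.0192z;  y(z) = -0.0024-0.1635z
quadratic in z: (1.0271)z²+(-0.0459)z+(-0.0345)=0, √Δ=0.3793 → z ∈ {-0.1623, 0.2070}; z = -0.1623 (taking z<0)
x = -0.0017, y = 0.0242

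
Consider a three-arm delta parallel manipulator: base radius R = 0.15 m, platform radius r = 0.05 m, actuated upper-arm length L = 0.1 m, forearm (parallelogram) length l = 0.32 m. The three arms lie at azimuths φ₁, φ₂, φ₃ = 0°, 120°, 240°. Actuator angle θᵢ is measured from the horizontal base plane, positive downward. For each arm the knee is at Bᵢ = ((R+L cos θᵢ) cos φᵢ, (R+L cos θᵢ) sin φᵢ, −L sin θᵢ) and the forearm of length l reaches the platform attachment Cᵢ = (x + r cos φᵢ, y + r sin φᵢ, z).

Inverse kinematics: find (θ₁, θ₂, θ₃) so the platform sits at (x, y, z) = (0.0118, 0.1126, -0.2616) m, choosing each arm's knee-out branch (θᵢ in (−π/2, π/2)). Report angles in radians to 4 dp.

φ1=0.0° → target in arm frame (0.0118, 0.1126)
  A cos θ + B sin θ = C:  0.0882·cos θ + -0.2616·sin θ = 0.0175
  √(A²+B²)=0.2761;  θ1 = -1.2456+1.5072 ≈ 0.2616
rotate P by −φ2: (0.0916, -0.0665, -0.2616)
  A=0.0084, B=-0.2616, C=(l²−L²−A²−y'²−z²)/(2L)=0.0974
  √(A²+B²)=0.2617;  θ2 = -1.5388+1.1897 ≈ -0.3491
arm 3 (φ=240.0°): x'=-0.1034, y'=-0.0461
  A=0.2034, B=-0.2616, C=(l²−L²−A²−y'²−z²)/(2L)=-0.0977
  θ3 = atan2(B,A) + arccos(C/0.3314) = 0.9601

θ₁ = 0.2616, θ₂ = -0.3491, θ₃ = 0.9601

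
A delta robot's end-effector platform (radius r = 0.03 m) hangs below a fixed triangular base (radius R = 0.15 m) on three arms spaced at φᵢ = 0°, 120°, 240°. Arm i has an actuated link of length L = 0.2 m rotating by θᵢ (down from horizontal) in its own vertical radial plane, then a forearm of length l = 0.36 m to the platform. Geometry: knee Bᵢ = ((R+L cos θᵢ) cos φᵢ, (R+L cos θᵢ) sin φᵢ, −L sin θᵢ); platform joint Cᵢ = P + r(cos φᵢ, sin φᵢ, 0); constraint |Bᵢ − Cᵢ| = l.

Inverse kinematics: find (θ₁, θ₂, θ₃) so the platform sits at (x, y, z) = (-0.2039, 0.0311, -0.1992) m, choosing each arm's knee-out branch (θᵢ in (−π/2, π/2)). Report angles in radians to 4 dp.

θ₁ = 1.3962, θ₂ = -0.3490, θ₃ = 0.0873

φ1=0.0° → target in arm frame (-0.2039, 0.0311)
  A=0.3239, B=-0.1992, C=(l²−L²−A²−y'²−z²)/(2L)=-0.1399
  θ1 = atan2(B,A) + arccos(C/0.3803) = 1.3962
φ2=120.0° → target in arm frame (0.1289, 0.1610)
  A=-0.0089, B=-0.1992, C=(l²−L²−A²−y'²−z²)/(2L)=0.0598
  √(A²+B²)=0.1994;  θ2 = -1.6154+1.2664 ≈ -0.3490
φ3=240.0° → target in arm frame (0.0750, -0.1921)
  A=0.0450, B=-0.1992, C=(l²−L²−A²−y'²−z²)/(2L)=0.0275
  √(A²+B²)=0.2042;  θ3 = -1.3487+1.4360 ≈ 0.0873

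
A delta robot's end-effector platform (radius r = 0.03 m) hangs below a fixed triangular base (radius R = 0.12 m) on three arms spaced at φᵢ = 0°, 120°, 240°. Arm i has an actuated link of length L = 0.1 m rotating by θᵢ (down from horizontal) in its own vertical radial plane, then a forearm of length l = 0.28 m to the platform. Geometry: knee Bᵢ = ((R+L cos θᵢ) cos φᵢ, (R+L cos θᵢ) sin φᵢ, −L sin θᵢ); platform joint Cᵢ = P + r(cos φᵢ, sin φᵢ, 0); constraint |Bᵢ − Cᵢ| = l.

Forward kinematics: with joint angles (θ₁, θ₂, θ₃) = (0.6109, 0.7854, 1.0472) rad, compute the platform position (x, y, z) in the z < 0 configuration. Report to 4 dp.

(0.0347, 0.0268, -0.2999)

arm 1 at φ=0.0°: (R−r)+L cos θ1 = 0.1719;  O1 = (0.1719, 0.0000, -0.0574)
φ2=120.0°: virtual centre (-0.0804, 0.1392, -0.0707), radius l
O3 = (0.1400·cos240.0°, 0.1400·sin240.0°, -0.0866) = (-0.0700, -0.1212, -0.0866)
subtract pairs → two planes through P
[-0.5045 0.2784 -0.0267]·P = -0.0020;  [-0.4838 -0.2425 -0.0585]·P = -0.0057
det = 0.2570;  x = 0.0081+-0.0885z,  y = 0.0075+-0.0645z
into |P−O₁|² = l²: 1.0120z² + 0.1428z + -0.0482 = 0;  Δ = 0.2156;  z = -0.2999 or 0.1589 → z<0 root = -0.2999
x = 0.0347, y = 0.0268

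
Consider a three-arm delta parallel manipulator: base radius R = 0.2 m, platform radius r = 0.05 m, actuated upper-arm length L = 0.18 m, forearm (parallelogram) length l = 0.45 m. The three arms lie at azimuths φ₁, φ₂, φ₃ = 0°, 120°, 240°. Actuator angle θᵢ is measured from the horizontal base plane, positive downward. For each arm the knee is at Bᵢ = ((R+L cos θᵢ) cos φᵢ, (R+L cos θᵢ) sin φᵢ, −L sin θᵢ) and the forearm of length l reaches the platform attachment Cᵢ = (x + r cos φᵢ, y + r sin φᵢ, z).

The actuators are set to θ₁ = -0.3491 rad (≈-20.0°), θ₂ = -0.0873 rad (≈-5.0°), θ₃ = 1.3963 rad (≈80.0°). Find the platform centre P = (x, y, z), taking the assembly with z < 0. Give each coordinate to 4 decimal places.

φ1=0.0°: virtual centre (0.3191, 0.0000, 0.0616), radius l
S2 = (0.3293·cos120.0°, 0.3293·sin120.0°, 0.0157) = (-0.1647, 0.2852, 0.0157)
S3 = (0.1813·cos240.0°, 0.1813·sin240.0°, -0.1773) = (-0.0906, -0.1570, -0.1773)
subtract pairs → two planes through P
plane₁₂: -0.9676x+0.5704y+-0.0918z = 0.0031
det = 0.7712;  x = 0.0294+-0.3906z,  y = 0.0551+-0.5018z
sphere 1 gives Az²+Bz+C=0 with A=1.4044, B=0.0479, C=-0.1117;  B²−4AC=0.6297;  roots -0.2996, 0.2655;  negative root z = -0.2996
x = 0.1464, y = 0.2055

(0.1464, 0.2055, -0.2996)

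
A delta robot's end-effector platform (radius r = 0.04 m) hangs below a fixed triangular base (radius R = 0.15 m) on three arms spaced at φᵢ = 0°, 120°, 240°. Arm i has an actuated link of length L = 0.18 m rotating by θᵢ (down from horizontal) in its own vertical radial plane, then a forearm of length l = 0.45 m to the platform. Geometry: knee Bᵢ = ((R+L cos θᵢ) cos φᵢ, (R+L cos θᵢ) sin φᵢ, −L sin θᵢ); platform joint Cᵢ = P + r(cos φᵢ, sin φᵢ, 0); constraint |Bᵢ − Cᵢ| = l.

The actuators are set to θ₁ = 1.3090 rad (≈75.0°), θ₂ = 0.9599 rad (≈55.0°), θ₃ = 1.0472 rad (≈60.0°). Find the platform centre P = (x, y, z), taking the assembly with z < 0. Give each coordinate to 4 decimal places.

O1 = (0.1566·cos0.0°, 0.1566·sin0.0°, -0.1739) = (0.1566, 0.0000, -0.1739)
O2 = (0.2132·cos120.0°, 0.2132·sin120.0°, -0.1474) = (-0.1066, 0.1847, -0.1474)
arm 3 at φ=240.0°: e+L cos θ3 = 0.2000;  O3 = (-0.1000, -0.1732, -0.1559)
eliminate P² terms by subtracting sphere 1 from 2 and 3
linear system: -0.5264x+0.3694y = 0.0125−0.0528z; -0.5132x+-0.3464y = 0.0096−0.0360z
Cramer: x(z) = -0.0211+0.0849z;  y(z) = 0.0037-0.0220z
quadratic in z: (1.0077)z²+(0.3174)z+(-0.1407)=0, √Δ=0.8172 → z ∈ {-0.5630, 0.2480}; z = -0.5630 (taking z<0)
x = -0.0689, y = 0.0161

(-0.0689, 0.0161, -0.5630)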